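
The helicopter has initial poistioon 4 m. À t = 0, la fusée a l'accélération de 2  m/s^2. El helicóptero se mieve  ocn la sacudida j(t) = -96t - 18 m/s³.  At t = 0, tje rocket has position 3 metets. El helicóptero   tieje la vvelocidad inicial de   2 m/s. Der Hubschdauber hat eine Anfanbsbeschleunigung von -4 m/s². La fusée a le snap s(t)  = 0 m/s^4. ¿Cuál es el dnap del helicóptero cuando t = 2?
Para resolver esto, necesitamos tomar 1 derivada de nuestra ecuación de la sacudida j(t) = -96·t - 18. Tomando d/dt de j(t), encontramos s(t) = -96. De la ecuación del snap s(t) = -96, sustituimos t = 2 para obtener s = -96.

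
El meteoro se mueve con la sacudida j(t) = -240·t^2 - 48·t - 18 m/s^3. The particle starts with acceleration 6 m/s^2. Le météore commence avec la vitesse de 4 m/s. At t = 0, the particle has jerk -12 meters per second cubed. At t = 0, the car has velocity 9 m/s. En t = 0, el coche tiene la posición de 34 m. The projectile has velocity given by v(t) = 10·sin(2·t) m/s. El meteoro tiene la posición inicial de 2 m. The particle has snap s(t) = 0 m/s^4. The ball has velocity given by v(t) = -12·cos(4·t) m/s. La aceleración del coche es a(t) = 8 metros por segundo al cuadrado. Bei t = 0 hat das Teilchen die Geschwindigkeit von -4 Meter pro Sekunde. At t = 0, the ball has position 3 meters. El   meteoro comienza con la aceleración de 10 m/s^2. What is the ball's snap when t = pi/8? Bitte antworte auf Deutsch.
Um dies zu lösen, müssen wir 3 Ableitungen unserer Gleichung für die Geschwindigkeit v(t) = -12·cos(4·t) nehmen. Mit d/dt von v(t) finden wir a(t) = 48·sin(4·t). Mit d/dt von a(t) finden wir j(t) = 192·cos(4·t). Mit d/dt von j(t) finden wir s(t) = -768·sin(4·t). Wir haben den Snap s(t) = -768·sin(4·t). Durch Einsetzen von t = pi/8: s(pi/8) = -768.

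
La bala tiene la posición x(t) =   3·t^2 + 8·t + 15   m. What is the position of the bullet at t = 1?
Using x(t) = 3·t^2 + 8·t + 15 and substituting t = 1, we find x = 26.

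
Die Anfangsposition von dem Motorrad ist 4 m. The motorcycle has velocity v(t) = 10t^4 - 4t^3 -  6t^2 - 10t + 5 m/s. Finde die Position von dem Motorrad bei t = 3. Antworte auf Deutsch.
Wir müssen unsere Gleichung für die Geschwindigkeit v(t) = 10·t^4 - 4·t^3 - 6·t^2 - 10·t + 5 1-mal integrieren. Das Integral von der Geschwindigkeit, mit x(0) = 4, ergibt die Position: x(t) = 2·t^5 - t^4 - 2·t^3 - 5·t^2 + 5·t + 4. Mit x(t) = 2·t^5 - t^4 - 2·t^3 - 5·t^2 + 5·t + 4 und Einsetzen von t = 3, finden wir x = 325.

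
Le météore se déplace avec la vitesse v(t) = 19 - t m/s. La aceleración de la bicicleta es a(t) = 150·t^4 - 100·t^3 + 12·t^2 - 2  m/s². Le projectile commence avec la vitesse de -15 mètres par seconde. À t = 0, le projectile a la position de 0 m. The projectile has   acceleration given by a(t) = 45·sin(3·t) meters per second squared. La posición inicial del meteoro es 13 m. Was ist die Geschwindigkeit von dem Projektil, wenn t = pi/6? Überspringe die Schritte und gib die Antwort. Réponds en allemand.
Die Antwort ist 0.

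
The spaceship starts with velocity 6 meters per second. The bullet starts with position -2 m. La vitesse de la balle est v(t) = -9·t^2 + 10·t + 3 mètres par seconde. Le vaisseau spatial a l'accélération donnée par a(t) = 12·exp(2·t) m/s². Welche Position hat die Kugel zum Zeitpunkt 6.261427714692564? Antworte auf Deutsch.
Wir müssen die Stammfunktion unserer Gleichung für die Geschwindigkeit v(t) = -9·t^2 + 10·t + 3 1-mal finden. Das Integral von der Geschwindigkeit, mit x(0) = -2, ergibt die Position: x(t) = -3·t^3 + 5·t^2 + 3·t - 2. Aus der Gleichung für die Position x(t) = -3·t^3 + 5·t^2 + 3·t - 2, setzen wir t = 6.261427714692564 ein und erhalten x = -523.635112985352.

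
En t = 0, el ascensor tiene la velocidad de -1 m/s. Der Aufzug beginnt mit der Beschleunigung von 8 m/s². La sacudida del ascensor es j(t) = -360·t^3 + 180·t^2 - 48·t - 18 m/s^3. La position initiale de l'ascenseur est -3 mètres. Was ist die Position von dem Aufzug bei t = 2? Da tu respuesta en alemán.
Um dies zu lösen, müssen wir 3 Stammfunktionen unserer Gleichung für den Ruck j(t) = -360·t^3 + 180·t^2 - 48·t - 18 finden. Die Stammfunktion von dem Ruck, mit a(0) = 8, ergibt die Beschleunigung: a(t) = -90·t^4 + 60·t^3 - 24·t^2 - 18·t + 8. Die Stammfunktion von der Beschleunigung ist die Geschwindigkeit. Mit v(0) = -1 erhalten wir v(t) = -18·t^5 + 15·t^4 - 8·t^3 - 9·t^2 + 8·t - 1. Die Stammfunktion von der Geschwindigkeit, mit x(0) = -3, ergibt die Position: x(t) = -3·t^6 + 3·t^5 - 2·t^4 - 3·t^3 + 4·t^2 - t - 3. Aus der Gleichung für die Position x(t) = -3·t^6 + 3·t^5 - 2·t^4 - 3·t^3 + 4·t^2 - t - 3, setzen wir t = 2 ein und erhalten x = -141.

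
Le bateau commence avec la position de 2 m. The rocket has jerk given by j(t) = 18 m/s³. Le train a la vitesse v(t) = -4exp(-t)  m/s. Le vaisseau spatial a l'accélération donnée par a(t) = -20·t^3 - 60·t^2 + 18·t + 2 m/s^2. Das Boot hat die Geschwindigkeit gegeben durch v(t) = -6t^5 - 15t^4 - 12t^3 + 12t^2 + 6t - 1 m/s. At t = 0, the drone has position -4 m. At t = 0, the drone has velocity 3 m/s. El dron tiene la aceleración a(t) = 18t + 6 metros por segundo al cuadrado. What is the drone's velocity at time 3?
To solve this, we need to take 1 integral of our acceleration equation a(t) = 18·t + 6. Integrating acceleration and using the initial condition v(0) = 3, we get v(t) = 9·t^2 + 6·t + 3. Using v(t) = 9·t^2 + 6·t + 3 and substituting t = 3, we find v = 102.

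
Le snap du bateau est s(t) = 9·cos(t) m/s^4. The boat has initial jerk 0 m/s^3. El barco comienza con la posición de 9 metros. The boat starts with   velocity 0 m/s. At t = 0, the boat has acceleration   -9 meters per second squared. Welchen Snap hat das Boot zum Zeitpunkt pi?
Mit s(t) = 9·cos(t) und Einsetzen von t = pi, finden wir s = -9.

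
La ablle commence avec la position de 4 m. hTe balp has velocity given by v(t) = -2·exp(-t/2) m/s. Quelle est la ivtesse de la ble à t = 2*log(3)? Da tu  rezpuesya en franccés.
En utilisant v(t) = -2·exp(-t/2) et en substituant t = 2*log(3), nous trouvons v = -2/3.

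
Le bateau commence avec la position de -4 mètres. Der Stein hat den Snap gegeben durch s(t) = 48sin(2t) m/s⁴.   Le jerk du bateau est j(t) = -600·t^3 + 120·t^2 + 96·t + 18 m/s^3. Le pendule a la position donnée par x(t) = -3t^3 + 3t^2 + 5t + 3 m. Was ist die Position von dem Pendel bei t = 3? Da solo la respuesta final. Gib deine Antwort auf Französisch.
À t = 3, x = -36.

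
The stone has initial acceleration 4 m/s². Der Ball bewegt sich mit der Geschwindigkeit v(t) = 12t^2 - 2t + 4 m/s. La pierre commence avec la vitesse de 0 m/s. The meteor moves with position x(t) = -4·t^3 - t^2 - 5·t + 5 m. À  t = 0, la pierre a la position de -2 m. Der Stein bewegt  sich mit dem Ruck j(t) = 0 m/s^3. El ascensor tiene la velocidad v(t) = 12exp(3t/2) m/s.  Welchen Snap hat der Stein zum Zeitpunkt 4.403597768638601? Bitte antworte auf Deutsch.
Ausgehend von dem Ruck j(t) = 0, nehmen wir 1 Ableitung. Die Ableitung von dem Ruck ergibt den Snap: s(t) = 0. Mit s(t) = 0 und Einsetzen von t = 4.403597768638601, finden wir s = 0.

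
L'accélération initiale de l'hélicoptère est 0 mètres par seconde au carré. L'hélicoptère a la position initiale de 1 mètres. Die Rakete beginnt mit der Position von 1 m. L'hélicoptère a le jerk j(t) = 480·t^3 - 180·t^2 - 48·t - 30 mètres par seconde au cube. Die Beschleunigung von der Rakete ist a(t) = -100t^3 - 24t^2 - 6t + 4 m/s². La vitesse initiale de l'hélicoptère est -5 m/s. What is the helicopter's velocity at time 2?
To solve this, we need to take 2 antiderivatives of our jerk equation j(t) = 480·t^3 - 180·t^2 - 48·t - 30. Finding the antiderivative of j(t) and using a(0) = 0: a(t) = 6·t·(20·t^3 - 10·t^2 - 4·t - 5). The antiderivative of acceleration is velocity. Using v(0) = -5, we get v(t) = 24·t^5 - 15·t^4 - 8·t^3 - 15·t^2 - 5. We have velocity v(t) = 24·t^5 - 15·t^4 - 8·t^3 - 15·t^2 - 5. Substituting t = 2: v(2) = 399.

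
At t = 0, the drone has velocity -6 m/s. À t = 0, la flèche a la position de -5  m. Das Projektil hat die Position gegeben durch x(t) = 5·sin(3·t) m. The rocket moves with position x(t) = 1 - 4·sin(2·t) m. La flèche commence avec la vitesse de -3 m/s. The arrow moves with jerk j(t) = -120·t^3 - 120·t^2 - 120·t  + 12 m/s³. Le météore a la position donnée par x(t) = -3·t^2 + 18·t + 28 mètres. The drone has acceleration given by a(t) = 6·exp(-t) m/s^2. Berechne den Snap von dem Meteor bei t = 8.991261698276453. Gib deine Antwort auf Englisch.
To solve this, we need to take 4 derivatives of our position equation x(t) = -3·t^2 + 18·t + 28. Differentiating position, we get velocity: v(t) = 18 - 6·t. Differentiating velocity, we get acceleration: a(t) = -6. The derivative of acceleration gives jerk: j(t) = 0. Taking d/dt of j(t), we find s(t) = 0. From the given snap equation s(t) = 0, we substitute t = 8.991261698276453 to get s = 0.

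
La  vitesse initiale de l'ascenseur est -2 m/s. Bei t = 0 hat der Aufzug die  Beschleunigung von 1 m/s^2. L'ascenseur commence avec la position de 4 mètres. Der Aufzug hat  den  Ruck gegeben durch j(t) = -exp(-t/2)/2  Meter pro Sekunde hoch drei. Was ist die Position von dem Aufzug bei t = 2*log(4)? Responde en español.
Partiendo de la sacudida j(t) = -exp(-t/2)/2, tomamos 3 antiderivadas. La integral de la sacudida es la aceleración. Usando a(0) = 1, obtenemos a(t) = exp(-t/2). Integrando la aceleración y usando la condición inicial v(0) = -2, obtenemos v(t) = -2·exp(-t/2). La antiderivada de la velocidad, con x(0) = 4, da la posición: x(t) = 4·exp(-t/2). Tenemos la posición x(t) = 4·exp(-t/2). Sustituyendo t = 2*log(4): x(2*log(4)) = 1.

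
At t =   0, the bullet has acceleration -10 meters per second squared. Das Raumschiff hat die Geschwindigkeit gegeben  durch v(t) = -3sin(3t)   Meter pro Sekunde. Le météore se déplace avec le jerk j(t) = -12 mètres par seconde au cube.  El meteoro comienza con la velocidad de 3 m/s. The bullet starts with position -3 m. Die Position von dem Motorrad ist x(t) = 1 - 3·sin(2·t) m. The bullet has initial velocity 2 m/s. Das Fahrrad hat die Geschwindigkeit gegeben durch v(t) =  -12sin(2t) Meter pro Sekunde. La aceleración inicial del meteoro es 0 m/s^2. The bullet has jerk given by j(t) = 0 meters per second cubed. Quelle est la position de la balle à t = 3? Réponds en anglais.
Starting from jerk j(t) = 0, we take 3 antiderivatives. The antiderivative of jerk is acceleration. Using a(0) = -10, we get a(t) = -10. The antiderivative of acceleration, with v(0) = 2, gives velocity: v(t) = 2 - 10·t. Taking ∫v(t)dt and applying x(0) = -3, we find x(t) = -5·t^2 + 2·t - 3. We have position x(t) = -5·t^2 + 2·t - 3. Substituting t = 3: x(3) = -42.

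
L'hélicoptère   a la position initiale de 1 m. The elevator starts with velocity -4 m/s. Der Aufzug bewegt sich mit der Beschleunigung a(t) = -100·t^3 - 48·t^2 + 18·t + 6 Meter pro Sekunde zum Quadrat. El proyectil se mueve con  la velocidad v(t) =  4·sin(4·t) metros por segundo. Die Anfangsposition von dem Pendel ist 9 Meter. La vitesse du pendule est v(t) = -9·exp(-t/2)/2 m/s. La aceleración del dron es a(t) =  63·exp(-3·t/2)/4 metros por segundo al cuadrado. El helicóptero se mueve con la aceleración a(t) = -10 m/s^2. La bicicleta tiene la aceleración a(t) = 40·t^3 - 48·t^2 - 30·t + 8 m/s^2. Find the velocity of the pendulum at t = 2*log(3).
We have velocity v(t) = -9·exp(-t/2)/2. Substituting t = 2*log(3): v(2*log(3)) = -3/2.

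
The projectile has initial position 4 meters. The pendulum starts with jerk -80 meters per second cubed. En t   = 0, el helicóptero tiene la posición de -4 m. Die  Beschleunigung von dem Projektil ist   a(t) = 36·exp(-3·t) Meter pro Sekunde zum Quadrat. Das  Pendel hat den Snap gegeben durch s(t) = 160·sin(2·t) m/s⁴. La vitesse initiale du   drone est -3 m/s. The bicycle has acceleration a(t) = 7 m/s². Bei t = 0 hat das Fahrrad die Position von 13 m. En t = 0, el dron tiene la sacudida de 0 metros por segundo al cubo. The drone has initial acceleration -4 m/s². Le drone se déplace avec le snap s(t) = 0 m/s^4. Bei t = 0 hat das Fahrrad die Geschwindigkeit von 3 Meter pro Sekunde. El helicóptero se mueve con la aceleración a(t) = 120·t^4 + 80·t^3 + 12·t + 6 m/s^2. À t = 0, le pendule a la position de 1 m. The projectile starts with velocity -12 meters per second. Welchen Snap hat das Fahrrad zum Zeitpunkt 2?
Wir müssen unsere Gleichung für die Beschleunigung a(t) = 7 2-mal ableiten. Mit d/dt von a(t) finden wir j(t) = 0. Mit d/dt von j(t) finden wir s(t) = 0. Wir haben den Snap s(t) = 0. Durch Einsetzen von t = 2: s(2) = 0.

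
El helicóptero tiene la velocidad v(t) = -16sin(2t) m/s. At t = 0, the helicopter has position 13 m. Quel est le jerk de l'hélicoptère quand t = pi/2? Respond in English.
We must differentiate our velocity equation v(t) = -16·sin(2·t) 2 times. Differentiating velocity, we get acceleration: a(t) = -32·cos(2·t). Differentiating acceleration, we get jerk: j(t) = 64·sin(2·t). We have jerk j(t) = 64·sin(2·t). Substituting t = pi/2: j(pi/2) = 0.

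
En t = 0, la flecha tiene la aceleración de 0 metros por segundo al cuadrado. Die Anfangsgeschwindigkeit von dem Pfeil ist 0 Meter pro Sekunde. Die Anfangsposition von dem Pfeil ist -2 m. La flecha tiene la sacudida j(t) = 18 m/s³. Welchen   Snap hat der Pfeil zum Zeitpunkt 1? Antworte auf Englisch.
We must differentiate our jerk equation j(t) = 18 1 time. Differentiating jerk, we get snap: s(t) = 0. From the given snap equation s(t) = 0, we substitute t = 1 to get s = 0.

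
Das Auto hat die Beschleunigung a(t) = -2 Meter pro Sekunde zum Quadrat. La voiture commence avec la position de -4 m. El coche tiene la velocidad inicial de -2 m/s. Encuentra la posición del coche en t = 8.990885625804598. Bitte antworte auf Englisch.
We need to integrate our acceleration equation a(t) = -2 2 times. Finding the integral of a(t) and using v(0) = -2: v(t) = -2·t - 2. The integral of velocity, with x(0) = -4, gives position: x(t) = -t^2 - 2·t - 4. Using x(t) = -t^2 - 2·t - 4 and substituting t = 8.990885625804598, we find x = -102.817795587909.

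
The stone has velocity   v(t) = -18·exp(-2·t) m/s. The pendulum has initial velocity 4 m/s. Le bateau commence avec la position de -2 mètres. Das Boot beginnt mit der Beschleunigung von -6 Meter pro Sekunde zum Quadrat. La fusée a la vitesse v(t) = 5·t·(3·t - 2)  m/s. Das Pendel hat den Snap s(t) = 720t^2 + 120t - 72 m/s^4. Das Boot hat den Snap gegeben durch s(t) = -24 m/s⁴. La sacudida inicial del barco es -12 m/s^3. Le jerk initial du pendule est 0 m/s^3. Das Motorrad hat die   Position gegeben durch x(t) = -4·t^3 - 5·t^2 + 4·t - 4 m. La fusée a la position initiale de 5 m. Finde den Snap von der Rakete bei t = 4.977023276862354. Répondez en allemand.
Um dies zu lösen, müssen wir 3 Ableitungen unserer Gleichung für die Geschwindigkeit v(t) = 5·t·(3·t - 2) nehmen. Durch Ableiten von der Geschwindigkeit erhalten wir die Beschleunigung: a(t) = 30·t - 10. Durch Ableiten von der Beschleunigung erhalten wir den Ruck: j(t) = 30. Durch Ableiten von dem Ruck erhalten wir den Snap: s(t) = 0. Aus der Gleichung für den Snap s(t) = 0, setzen wir t = 4.977023276862354 ein und erhalten s = 0.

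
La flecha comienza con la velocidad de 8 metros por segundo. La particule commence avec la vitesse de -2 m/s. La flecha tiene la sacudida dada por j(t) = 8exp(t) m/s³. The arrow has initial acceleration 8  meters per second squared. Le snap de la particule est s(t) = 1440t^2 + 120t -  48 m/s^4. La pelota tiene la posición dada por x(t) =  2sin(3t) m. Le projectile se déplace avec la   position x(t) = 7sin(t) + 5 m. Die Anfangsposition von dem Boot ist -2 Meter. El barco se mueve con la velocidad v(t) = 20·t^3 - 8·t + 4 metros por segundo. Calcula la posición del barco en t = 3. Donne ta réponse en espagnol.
Debemos encontrar la antiderivada de nuestra ecuación de la velocidad v(t) = 20·t^3 - 8·t + 4 1 vez. La antiderivada de la velocidad, con x(0) = -2, da la posición: x(t) = 5·t^4 - 4·t^2 + 4·t - 2. Usando x(t) = 5·t^4 - 4·t^2 + 4·t - 2 y sustituyendo t = 3, encontramos x = 379.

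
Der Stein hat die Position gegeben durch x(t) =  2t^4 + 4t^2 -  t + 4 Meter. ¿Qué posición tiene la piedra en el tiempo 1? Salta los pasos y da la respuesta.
La respuesta es 9.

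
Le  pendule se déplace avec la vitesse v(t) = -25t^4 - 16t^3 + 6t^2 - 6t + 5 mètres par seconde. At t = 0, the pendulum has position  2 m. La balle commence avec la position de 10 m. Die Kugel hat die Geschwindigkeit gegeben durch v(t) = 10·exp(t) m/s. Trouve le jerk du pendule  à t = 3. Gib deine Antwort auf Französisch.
En partant de la vitesse v(t) = -25·t^4 - 16·t^3 + 6·t^2 - 6·t + 5, nous prenons 2 dérivées. En dérivant la vitesse, nous obtenons l'accélération: a(t) = -100·t^3 - 48·t^2 + 12·t - 6. En prenant d/dt de a(t), nous trouvons j(t) = -300·t^2 - 96·t + 12. De l'équation du jerk j(t) = -300·t^2 - 96·t + 12, nous substituons t = 3 pour obtenir j = -2976.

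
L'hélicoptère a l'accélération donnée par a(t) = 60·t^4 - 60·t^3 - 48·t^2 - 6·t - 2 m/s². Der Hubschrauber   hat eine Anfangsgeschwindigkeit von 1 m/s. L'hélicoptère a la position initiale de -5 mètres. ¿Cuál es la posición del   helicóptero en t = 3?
Debemos encontrar la integral de nuestra ecuación de la aceleración a(t) = 60·t^4 - 60·t^3 - 48·t^2 - 6·t - 2 2 veces. Integrando la aceleración y usando la condición inicial v(0) = 1, obtenemos v(t) = 12·t^5 - 15·t^4 - 16·t^3 - 3·t^2 - 2·t + 1. La antiderivada de la velocidad es la posición. Usando x(0) = -5, obtenemos x(t) = 2·t^6 - 3·t^5 - 4·t^4 - t^3 - t^2 + t - 5. De la ecuación de la posición x(t) = 2·t^6 - 3·t^5 - 4·t^4 - t^3 - t^2 + t - 5, sustituimos t = 3 para obtener x = 367.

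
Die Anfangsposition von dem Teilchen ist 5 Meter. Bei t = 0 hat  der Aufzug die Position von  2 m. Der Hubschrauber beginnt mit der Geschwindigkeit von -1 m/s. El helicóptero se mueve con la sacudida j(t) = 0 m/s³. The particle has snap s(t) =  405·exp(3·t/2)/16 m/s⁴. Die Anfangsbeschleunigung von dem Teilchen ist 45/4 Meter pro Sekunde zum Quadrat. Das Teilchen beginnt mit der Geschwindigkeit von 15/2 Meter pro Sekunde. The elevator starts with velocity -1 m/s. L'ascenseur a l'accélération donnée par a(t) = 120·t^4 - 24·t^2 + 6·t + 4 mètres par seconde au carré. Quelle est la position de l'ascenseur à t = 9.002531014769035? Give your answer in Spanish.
Para resolver esto, necesitamos tomar 2 integrales de nuestra ecuación de la aceleración a(t) = 120·t^4 - 24·t^2 + 6·t + 4. La antiderivada de la aceleración, con v(0) = -1, da la velocidad: v(t) = 24·t^5 - 8·t^3 + 3·t^2 + 4·t - 1. Integrando la velocidad y usando la condición inicial x(0) = 2, obtenemos x(t) = 4·t^6 - 2·t^4 + t^3 + 2·t^2 - t + 2. Usando x(t) = 4·t^6 - 2·t^4 + t^3 + 2·t^2 - t + 2 y sustituyendo t = 9.002531014769035, encontramos x = 2117101.35283408.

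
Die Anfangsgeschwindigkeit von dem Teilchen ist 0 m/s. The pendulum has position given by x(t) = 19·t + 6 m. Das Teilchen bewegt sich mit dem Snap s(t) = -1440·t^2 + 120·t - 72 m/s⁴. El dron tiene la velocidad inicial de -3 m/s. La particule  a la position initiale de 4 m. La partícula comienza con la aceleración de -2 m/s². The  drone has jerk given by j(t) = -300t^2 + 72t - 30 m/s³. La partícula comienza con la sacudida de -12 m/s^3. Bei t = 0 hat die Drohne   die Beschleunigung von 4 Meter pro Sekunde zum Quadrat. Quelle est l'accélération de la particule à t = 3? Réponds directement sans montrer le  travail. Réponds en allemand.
Bei t = 3, a = -9542.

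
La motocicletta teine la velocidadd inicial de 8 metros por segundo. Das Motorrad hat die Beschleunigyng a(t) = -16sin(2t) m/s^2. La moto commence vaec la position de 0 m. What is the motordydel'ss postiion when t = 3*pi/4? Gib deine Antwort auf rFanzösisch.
Nous devons intégrer notre équation de l'accélération a(t) = -16·sin(2·t) 2 fois. La primitive de l'accélération, avec v(0) = 8, donne la vitesse: v(t) = 8·cos(2·t). La primitive de la vitesse, avec x(0) = 0, donne la position: x(t) = 4·sin(2·t). De l'équation de la position x(t) = 4·sin(2·t), nous substituons t = 3*pi/4 pour obtenir x = -4.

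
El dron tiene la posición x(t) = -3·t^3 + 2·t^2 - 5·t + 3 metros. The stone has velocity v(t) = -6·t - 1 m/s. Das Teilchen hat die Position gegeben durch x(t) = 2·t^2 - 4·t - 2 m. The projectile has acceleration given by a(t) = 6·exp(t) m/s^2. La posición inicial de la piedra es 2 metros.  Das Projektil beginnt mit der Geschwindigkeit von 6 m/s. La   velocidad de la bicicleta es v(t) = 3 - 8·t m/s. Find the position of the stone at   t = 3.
We need to integrate our velocity equation v(t) = -6·t - 1 1 time. The antiderivative of velocity is position. Using x(0) = 2, we get x(t) = -3·t^2 - t + 2. We have position x(t) = -3·t^2 - t + 2. Substituting t = 3: x(3) = -28.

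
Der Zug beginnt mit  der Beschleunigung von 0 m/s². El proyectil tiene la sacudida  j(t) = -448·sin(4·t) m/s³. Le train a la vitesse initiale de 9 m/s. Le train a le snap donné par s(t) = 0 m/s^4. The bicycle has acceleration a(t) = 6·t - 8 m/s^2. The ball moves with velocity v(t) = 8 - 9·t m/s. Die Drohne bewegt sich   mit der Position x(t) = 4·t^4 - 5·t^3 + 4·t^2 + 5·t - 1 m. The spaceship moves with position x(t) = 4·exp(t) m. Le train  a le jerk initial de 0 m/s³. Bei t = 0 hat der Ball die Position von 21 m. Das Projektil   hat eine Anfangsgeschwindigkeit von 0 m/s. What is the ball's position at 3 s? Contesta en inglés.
We need to integrate our velocity equation v(t) = 8 - 9·t 1 time. Finding the integral of v(t) and using x(0) = 21: x(t) = -9·t^2/2 + 8·t + 21. Using x(t) = -9·t^2/2 + 8·t + 21 and substituting t = 3, we find x = 9/2.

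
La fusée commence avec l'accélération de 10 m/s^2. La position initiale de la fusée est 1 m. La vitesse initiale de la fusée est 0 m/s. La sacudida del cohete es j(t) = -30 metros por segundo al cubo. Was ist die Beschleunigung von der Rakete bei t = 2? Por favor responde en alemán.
Ausgehend von dem Ruck j(t) = -30, nehmen wir 1 Stammfunktion. Mit ∫j(t)dt und Anwendung von a(0) = 10, finden wir a(t) = 10 - 30·t. Mit a(t) = 10 - 30·t und Einsetzen von t = 2, finden wir a = -50.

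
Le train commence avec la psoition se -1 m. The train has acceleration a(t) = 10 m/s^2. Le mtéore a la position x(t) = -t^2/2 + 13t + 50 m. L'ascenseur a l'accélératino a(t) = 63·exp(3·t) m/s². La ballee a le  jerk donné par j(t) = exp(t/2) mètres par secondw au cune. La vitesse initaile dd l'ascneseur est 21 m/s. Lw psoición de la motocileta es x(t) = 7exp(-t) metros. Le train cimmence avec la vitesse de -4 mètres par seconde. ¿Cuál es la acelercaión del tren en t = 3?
De la ecuación de la aceleración a(t) = 10, sustituimos t = 3 para obtener a = 10.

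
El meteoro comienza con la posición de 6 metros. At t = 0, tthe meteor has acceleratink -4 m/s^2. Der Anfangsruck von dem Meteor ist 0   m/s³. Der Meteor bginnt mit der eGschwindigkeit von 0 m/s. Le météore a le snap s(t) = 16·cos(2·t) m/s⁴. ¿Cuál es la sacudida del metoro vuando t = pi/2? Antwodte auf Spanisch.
Para resolver esto, necesitamos tomar 1 integral de nuestra ecuación del snap s(t) = 16·cos(2·t). Tomando ∫s(t)dt y aplicando j(0) = 0, encontramos j(t) = 8·sin(2·t). Usando j(t) = 8·sin(2·t) y sustituyendo t = pi/2, encontramos j = 0.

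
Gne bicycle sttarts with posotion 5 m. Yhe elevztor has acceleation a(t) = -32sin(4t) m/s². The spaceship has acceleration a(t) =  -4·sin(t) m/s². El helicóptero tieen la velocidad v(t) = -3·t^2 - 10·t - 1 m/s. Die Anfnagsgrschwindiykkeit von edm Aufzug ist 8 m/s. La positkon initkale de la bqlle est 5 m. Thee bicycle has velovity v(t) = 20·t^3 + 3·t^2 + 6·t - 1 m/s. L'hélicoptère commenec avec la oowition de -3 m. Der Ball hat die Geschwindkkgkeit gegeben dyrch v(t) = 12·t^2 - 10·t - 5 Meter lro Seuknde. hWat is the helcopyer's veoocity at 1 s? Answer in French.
De l'équation de la vitesse v(t) = -3·t^2 - 10·t - 1, nous substituons t = 1 pour obtenir v = -14.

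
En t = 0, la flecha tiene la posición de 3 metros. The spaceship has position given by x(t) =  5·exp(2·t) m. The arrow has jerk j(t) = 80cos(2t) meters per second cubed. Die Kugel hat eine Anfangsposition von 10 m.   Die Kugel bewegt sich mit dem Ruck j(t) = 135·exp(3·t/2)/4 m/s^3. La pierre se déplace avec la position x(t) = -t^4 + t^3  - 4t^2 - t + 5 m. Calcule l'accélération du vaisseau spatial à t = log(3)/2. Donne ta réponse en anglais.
We must differentiate our position equation x(t) = 5·exp(2·t) 2 times. Differentiating position, we get velocity: v(t) = 10·exp(2·t). Differentiating velocity, we get acceleration: a(t) = 20·exp(2·t). From the given acceleration equation a(t) = 20·exp(2·t), we substitute t = log(3)/2 to get a = 60.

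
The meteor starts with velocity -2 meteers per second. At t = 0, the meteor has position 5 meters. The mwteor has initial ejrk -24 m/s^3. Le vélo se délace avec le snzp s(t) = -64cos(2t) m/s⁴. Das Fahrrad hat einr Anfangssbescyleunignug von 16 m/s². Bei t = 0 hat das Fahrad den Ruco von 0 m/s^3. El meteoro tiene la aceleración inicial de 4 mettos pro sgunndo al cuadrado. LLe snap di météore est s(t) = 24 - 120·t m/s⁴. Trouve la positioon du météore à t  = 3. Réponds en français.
Nous devons trouver l'intégrale de notre équation du snap s(t) = 24 - 120·t 4 fois. En prenant ∫s(t)dt et en appliquant j(0) = -24, nous trouvons j(t) = -60·t^2 + 24·t - 24. En prenant ∫j(t)dt et en appliquant a(0) = 4, nous trouvons a(t) = -20·t^3 + 12·t^2 - 24·t + 4. En intégrant l'accélération et en utilisant la condition initiale v(0) = -2, nous obtenons v(t) = -5·t^4 + 4·t^3 - 12·t^2 + 4·t - 2. En prenant ∫v(t)dt et en appliquant x(0) = 5, nous trouvons x(t) = -t^5 + t^4 - 4·t^3 + 2·t^2 - 2·t + 5. De l'équation de la position x(t) = -t^5 + t^4 - 4·t^3 + 2·t^2 - 2·t + 5, nous substituons t = 3 pour obtenir x = -253.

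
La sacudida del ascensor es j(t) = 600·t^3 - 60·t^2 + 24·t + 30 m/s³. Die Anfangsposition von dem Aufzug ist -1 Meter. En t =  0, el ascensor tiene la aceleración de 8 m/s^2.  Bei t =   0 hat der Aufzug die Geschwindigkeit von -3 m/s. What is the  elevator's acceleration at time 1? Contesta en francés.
Nous devons trouver la primitive de notre équation du jerk j(t) = 600·t^3 - 60·t^2 + 24·t + 30 1 fois. L'intégrale du jerk, avec a(0) = 8, donne l'accélération: a(t) = 150·t^4 - 20·t^3 + 12·t^2 + 30·t + 8. De l'équation de l'accélération a(t) = 150·t^4 - 20·t^3 + 12·t^2 + 30·t + 8, nous substituons t = 1 pour obtenir a = 180.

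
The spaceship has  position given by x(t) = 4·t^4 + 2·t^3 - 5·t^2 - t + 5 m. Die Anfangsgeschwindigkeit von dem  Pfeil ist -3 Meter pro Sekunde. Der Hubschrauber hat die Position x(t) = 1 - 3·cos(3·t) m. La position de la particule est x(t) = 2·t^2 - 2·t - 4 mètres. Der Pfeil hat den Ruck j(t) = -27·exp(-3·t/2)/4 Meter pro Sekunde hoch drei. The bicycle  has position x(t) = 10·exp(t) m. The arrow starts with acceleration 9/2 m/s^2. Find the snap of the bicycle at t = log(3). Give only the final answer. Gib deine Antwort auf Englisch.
s(log(3)) = 30.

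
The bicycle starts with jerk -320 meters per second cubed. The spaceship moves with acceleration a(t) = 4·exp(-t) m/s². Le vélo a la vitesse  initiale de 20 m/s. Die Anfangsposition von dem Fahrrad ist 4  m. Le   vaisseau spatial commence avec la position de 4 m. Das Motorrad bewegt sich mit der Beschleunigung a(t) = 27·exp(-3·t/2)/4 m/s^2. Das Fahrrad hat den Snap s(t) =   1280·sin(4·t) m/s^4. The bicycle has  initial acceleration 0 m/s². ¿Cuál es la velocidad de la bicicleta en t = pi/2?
Partiendo del snap s(t) = 1280·sin(4·t), tomamos 3 antiderivadas. La antiderivada del snap es la sacudida. Usando j(0) = -320, obtenemos j(t) = -320·cos(4·t). Tomando ∫j(t)dt y aplicando a(0) = 0, encontramos a(t) = -80·sin(4·t). Integrando la aceleración y usando la condición inicial v(0) = 20, obtenemos v(t) = 20·cos(4·t). Tenemos la velocidad v(t) = 20·cos(4·t). Sustituyendo t = pi/2: v(pi/2) = 20.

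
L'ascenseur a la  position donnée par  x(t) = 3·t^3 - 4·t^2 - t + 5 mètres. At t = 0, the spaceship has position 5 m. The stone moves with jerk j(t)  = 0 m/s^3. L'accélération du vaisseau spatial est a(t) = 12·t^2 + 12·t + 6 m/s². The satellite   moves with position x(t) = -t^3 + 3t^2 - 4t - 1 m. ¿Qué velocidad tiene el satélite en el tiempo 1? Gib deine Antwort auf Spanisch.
Partiendo de la posición x(t) = -t^3 + 3·t^2 - 4·t - 1, tomamos 1 derivada. La derivada de la posición da la velocidad: v(t) = -3·t^2 + 6·t - 4. Usando v(t) = -3·t^2 + 6·t - 4 y sustituyendo t = 1, encontramos v = -1.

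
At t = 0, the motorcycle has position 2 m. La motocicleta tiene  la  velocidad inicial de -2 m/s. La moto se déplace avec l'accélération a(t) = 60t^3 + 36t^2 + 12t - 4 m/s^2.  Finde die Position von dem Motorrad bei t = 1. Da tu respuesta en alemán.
Um dies zu lösen, müssen wir 2 Integrale unserer Gleichung für die Beschleunigung a(t) = 60·t^3 + 36·t^2 + 12·t - 4 finden. Mit ∫a(t)dt und Anwendung von v(0) = -2, finden wir v(t) = 15·t^4 + 12·t^3 + 6·t^2 - 4·t - 2. Durch Integration von der Geschwindigkeit und Verwendung der Anfangsbedingung x(0) = 2, erhalten wir x(t) = 3·t^5 + 3·t^4 + 2·t^3 - 2·t^2 - 2·t + 2. Wir haben die Position x(t) = 3·t^5 + 3·t^4 + 2·t^3 - 2·t^2 - 2·t + 2. Durch Einsetzen von t = 1: x(1) = 6.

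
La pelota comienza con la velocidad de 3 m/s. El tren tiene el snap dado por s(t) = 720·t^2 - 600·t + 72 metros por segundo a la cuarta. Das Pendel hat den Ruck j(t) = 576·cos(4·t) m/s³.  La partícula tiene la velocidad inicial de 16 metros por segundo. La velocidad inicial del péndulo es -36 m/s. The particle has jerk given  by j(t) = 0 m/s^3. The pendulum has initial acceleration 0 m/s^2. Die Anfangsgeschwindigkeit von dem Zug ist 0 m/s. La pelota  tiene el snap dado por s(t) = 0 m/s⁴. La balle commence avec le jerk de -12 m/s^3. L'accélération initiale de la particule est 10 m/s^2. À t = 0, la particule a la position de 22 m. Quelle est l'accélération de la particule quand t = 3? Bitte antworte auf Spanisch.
Debemos encontrar la antiderivada de nuestra ecuación de la sacudida j(t) = 0 1 vez. La antiderivada de la sacudida es la aceleración. Usando a(0) = 10, obtenemos a(t) = 10. De la ecuación de la aceleración a(t) = 10, sustituimos t = 3 para obtener a = 10.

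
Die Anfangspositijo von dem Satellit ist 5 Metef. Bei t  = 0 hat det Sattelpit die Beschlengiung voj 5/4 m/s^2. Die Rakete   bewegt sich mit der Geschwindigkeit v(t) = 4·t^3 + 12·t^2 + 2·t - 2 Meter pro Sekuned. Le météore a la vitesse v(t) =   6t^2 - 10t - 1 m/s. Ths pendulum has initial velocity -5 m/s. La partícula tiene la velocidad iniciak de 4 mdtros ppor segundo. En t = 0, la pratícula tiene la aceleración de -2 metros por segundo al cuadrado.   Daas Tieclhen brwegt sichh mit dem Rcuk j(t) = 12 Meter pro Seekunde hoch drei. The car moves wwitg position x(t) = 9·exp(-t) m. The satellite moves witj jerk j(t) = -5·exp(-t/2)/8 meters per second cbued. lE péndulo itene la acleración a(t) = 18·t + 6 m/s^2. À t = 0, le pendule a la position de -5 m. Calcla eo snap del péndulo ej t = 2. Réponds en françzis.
En partant de l'accélération a(t) = 18·t + 6, nous prenons 2 dérivées. En prenant d/dt de a(t), nous trouvons j(t) = 18. La dérivée du jerk donne le snap: s(t) = 0. Nous avons le snap s(t) = 0. En substituant t = 2: s(2) = 0.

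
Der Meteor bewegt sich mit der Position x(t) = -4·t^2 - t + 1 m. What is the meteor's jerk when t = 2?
We must differentiate our position equation x(t) = -4·t^2 - t + 1 3 times. Differentiating position, we get velocity: v(t) = -8·t - 1. The derivative of velocity gives acceleration: a(t) = -8. Taking d/dt of a(t), we find j(t) = 0. From the given jerk equation j(t) = 0, we substitute t = 2 to get j = 0.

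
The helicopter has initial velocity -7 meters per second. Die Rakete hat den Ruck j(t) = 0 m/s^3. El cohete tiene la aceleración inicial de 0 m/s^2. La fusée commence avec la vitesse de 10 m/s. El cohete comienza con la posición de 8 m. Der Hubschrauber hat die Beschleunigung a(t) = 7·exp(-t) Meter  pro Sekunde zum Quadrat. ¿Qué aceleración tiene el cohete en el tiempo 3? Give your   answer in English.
We must find the integral of our jerk equation j(t) = 0 1 time. The integral of jerk is acceleration. Using a(0) = 0, we get a(t) = 0. We have acceleration a(t) = 0. Substituting t = 3: a(3) = 0.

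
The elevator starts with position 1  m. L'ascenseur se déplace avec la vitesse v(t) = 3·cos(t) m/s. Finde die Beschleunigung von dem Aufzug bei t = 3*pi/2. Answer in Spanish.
Para resolver esto, necesitamos tomar 1 derivada de nuestra ecuación de la velocidad v(t) = 3·cos(t). Tomando d/dt de v(t), encontramos a(t) = -3·sin(t). Usando a(t) = -3·sin(t) y sustituyendo t = 3*pi/2, encontramos a = 3.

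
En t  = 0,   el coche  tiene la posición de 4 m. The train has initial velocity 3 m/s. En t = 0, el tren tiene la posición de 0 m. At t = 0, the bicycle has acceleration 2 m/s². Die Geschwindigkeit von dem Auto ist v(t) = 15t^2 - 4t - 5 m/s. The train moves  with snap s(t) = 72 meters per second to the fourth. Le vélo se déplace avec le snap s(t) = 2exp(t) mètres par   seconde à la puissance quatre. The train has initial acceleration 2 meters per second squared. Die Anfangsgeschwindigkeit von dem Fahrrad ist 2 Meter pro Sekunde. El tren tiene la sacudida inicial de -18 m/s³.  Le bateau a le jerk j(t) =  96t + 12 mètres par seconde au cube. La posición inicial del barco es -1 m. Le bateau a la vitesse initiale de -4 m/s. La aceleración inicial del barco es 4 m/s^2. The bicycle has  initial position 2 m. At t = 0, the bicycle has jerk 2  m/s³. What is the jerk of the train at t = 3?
We must find the integral of our snap equation s(t) = 72 1 time. The integral of snap is jerk. Using j(0) = -18, we get j(t) = 72·t - 18. Using j(t) = 72·t - 18 and substituting t = 3, we find j = 198.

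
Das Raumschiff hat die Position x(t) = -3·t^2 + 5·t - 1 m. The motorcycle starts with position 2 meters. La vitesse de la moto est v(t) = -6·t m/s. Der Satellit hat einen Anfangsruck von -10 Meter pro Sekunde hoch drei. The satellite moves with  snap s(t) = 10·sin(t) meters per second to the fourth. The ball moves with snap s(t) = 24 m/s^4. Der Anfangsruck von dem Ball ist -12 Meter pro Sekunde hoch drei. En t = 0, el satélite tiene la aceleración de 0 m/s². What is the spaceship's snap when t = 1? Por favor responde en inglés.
Starting from position x(t) = -3·t^2 + 5·t - 1, we take 4 derivatives. Taking d/dt of x(t), we find v(t) = 5 - 6·t. Differentiating velocity, we get acceleration: a(t) = -6. Differentiating acceleration, we get jerk: j(t) = 0. Differentiating jerk, we get snap: s(t) = 0. From the given snap equation s(t) = 0, we substitute t = 1 to get s = 0.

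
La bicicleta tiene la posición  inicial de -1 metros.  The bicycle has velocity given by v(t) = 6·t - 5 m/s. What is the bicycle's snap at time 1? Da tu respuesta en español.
Partiendo de la velocidad v(t) = 6·t - 5, tomamos 3 derivadas. La derivada de la velocidad da la aceleración: a(t) = 6. Tomando d/dt de a(t), encontramos j(t) = 0. Tomando d/dt de j(t), encontramos s(t) = 0. Tenemos el snap s(t) = 0. Sustituyendo t = 1: s(1) = 0.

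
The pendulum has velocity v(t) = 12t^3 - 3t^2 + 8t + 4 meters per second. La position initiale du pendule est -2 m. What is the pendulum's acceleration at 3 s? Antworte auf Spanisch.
Debemos derivar nuestra ecuación de la velocidad v(t) = 12·t^3 - 3·t^2 + 8·t + 4 1 vez. Derivando la velocidad, obtenemos la aceleración: a(t) = 36·t^2 - 6·t + 8. Usando a(t) = 36·t^2 - 6·t + 8 y sustituyendo t = 3, encontramos a = 314.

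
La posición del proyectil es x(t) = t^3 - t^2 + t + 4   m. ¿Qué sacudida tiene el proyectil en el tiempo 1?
Partiendo de la posición x(t) = t^3 - t^2 + t + 4, tomamos 3 derivadas. La derivada de la posición da la velocidad: v(t) = 3·t^2 - 2·t + 1. Derivando la velocidad, obtenemos la aceleración: a(t) = 6·t - 2. Derivando la aceleración, obtenemos la sacudida: j(t) = 6. Usando j(t) = 6 y sustituyendo t = 1, encontramos j = 6.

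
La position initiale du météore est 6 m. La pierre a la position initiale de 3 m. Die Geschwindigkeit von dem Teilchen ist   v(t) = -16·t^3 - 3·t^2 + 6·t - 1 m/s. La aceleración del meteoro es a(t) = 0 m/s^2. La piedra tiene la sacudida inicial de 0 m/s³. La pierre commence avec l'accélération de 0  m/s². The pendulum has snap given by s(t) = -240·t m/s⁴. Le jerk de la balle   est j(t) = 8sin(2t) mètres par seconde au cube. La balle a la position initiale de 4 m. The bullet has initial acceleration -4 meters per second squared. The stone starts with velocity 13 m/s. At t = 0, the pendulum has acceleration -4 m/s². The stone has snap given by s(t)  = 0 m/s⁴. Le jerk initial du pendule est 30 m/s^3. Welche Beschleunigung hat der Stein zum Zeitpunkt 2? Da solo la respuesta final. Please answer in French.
L'accélération à t = 2 est a = 0.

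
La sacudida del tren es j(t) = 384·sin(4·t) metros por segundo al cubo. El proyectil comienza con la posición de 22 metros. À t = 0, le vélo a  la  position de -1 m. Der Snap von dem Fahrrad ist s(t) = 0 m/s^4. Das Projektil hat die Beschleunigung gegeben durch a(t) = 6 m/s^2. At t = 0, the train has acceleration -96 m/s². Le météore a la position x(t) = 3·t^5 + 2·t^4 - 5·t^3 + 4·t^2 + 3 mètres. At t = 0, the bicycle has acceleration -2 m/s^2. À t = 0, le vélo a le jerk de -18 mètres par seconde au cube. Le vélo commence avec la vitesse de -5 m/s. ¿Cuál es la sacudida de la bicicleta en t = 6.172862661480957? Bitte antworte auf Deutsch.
Ausgehend von dem Snap s(t) = 0, nehmen wir 1 Stammfunktion. Die Stammfunktion von dem Snap ist der Ruck. Mit j(0) = -18 erhalten wir j(t) = -18. Wir haben den Ruck j(t) = -18. Durch Einsetzen von t = 6.172862661480957: j(6.172862661480957) = -18.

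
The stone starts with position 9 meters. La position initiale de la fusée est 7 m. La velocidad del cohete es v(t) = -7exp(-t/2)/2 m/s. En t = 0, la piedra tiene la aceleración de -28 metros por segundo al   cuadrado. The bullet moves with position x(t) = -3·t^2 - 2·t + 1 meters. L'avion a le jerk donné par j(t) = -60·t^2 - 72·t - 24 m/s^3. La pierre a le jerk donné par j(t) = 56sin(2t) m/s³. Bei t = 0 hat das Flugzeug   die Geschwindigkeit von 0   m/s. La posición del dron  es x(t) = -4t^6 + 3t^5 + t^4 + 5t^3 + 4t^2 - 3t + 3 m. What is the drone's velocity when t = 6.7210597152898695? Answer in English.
We must differentiate our position equation x(t) = -4·t^6 + 3·t^5 + t^4 + 5·t^3 + 4·t^2 - 3·t + 3 1 time. Differentiating position, we get velocity: v(t) = -24·t^5 + 15·t^4 + 4·t^3 + 15·t^2 + 8·t - 3. We have velocity v(t) = -24·t^5 + 15·t^4 + 4·t^3 + 15·t^2 + 8·t - 3. Substituting t = 6.7210597152898695: v(6.7210597152898695) = -296603.356615889.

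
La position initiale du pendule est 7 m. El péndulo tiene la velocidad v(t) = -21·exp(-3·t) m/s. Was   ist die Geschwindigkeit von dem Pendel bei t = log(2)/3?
Wir haben die Geschwindigkeit v(t) = -21·exp(-3·t). Durch Einsetzen von t = log(2)/3: v(log(2)/3) = -21/2.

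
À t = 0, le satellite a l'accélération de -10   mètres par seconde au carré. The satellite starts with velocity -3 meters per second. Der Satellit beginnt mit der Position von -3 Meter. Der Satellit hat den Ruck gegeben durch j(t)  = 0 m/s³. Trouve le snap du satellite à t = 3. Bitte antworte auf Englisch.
We must differentiate our jerk equation j(t) = 0 1 time. The derivative of jerk gives snap: s(t) = 0. From the given snap equation s(t) = 0, we substitute t = 3 to get s = 0.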